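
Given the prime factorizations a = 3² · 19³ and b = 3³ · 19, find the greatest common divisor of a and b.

min exponent per shared prime: 3² · 19 = 171

171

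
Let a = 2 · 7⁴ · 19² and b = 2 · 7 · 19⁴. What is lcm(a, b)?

max exponent per prime: 2 · 7⁴ · 19⁴ = 625801442

625801442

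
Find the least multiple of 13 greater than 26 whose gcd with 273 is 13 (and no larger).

52

273 = 13·21. Any x with gcd(x, 273) = 13 is a multiple of 13, say 13s, with s coprime to 21.
Need s > 26/13, so s ≥ 3. First s ≥ 3 with gcd(s, 21) = 1 is s = 4. Thus x = 13·4 = 52.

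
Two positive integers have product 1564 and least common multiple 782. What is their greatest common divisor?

gcd·lcm = product, so gcd = 1564/782 = 2.

2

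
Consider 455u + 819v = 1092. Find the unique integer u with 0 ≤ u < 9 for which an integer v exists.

gcd(455, 819) = 91 (Euclid: 819 = 1·455 + 364; 455 = 1·364 + 91; 364 = 4·91 + 0), and 91 | 1092.
Extended Euclid: 455·(2) + 819·(-1) = 91. Scale by 12: u₀ = 24.
General solution u = u₀ + 9t; reducing mod 9 gives u = 6 (and v = -2).

6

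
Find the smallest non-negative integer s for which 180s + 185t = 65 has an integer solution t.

gcd(180, 185) = 5 (Euclid: 185 = 1·180 + 5; 180 = 36·5 + 0), and 5 | 65.
Extended Euclid: 180·(-1) + 185·(1) = 5. Scale by 13: s₀ = -13.
General solution s = s₀ + 37k; reducing mod 37 gives s = 24 (and t = -23).

24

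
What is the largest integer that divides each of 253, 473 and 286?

253 = 11 · 23; 473 = 11 · 43; 286 = 2 · 11 · 13
gcd takes min exponent of each prime: 11 = 11

11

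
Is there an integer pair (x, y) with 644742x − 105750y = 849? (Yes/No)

By Bézout, 644742x − 105750y = 849 has integer solutions iff gcd(644742, 105750) | 849.
Euclid: 644742 = 6·105750 + 10242; 105750 = 10·10242 + 3330; 10242 = 3·3330 + 252; 3330 = 13·252 + 54; 252 = 4·54 + 36; 54 = 1·36 + 18; 36 = 2·18 + 0. gcd = 18; 849 mod 18 = 3. No.

No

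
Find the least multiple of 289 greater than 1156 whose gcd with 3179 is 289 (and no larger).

1445

3179 = 289·11. Any a with gcd(a, 3179) = 289 is a multiple of 289, say 289s, with s coprime to 11.
Need s > 1156/289, so s ≥ 5. First s ≥ 5 with gcd(s, 11) = 1 is s = 5. Thus a = 289·5 = 1445.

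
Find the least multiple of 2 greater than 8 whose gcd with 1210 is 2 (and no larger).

12

gcd(x, 1210) = 2 forces 2 | x; write x = 2s. Then gcd(2s, 2·605) = 2·gcd(s, 605), so need gcd(s, 605) = 1.
2s > 8 gives s ≥ 5. The least s ≥ 5 coprime to 605 is 6, so x = 2·6 = 12.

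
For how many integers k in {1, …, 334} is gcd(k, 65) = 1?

65 = 5·13. Inclusion–exclusion on these primes:
334 − ⌊334/5⌋ − ⌊334/13⌋ + ⌊334/65⌋ = 248

248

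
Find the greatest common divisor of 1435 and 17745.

1435 = 5 · 7 · 41
17745 = 3 · 5 · 7 · 13²
Common: 5 · 7 = 35

35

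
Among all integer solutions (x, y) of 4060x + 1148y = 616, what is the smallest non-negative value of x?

1

gcd(4060, 1148) = 28 (Euclid: 4060 = 3·1148 + 616; 1148 = 1·616 + 532; 616 = 1·532 + 84; 532 = 6·84 + 28; 84 = 3·28 + 0), and 28 | 616.
Extended Euclid: 4060·(-13) + 1148·(46) = 28. Scale by 22: x₀ = -286.
General solution x = x₀ + 41t; reducing mod 41 gives x = 1 (and y = -3).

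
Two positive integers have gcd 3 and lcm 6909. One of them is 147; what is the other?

Using mn = gcd(m,n)·lcm(m,n) = 3·6909 = 20727, we get n = 20727/147 = 141.

141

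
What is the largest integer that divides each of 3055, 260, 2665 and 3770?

gcd(3055, 260): 3055 = 11·260 + 195; 260 = 1·195 + 65; 195 = 3·65 + 0 → 65
gcd(65, 2665): 2665 = 41·65 + 0 → 65
gcd(65, 3770): 3770 = 58·65 + 0 → 65

65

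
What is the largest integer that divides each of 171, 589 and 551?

19

171 = 3² · 19; 589 = 19 · 31; 551 = 19 · 29
gcd takes min exponent of each prime: 19 = 19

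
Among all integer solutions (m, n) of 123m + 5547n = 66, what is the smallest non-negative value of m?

gcd(123, 5547) = 3 (Euclid: 5547 = 45·123 + 12; 123 = 10·12 + 3; 12 = 4·3 + 0), and 3 | 66.
Extended Euclid: 123·(451) + 5547·(-10) = 3. Scale by 22: m₀ = 9922.
General solution m = m₀ + 1849t; reducing mod 1849 gives m = 677 (and n = -15).

677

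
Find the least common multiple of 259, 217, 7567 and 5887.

259 = 7 · 37; 217 = 7 · 31; 7567 = 7 · 23 · 47; 5887 = 7 · 29²
lcm takes max exponent of each prime: 7 · 23 · 29² · 31 · 37 · 47 = 7299332509

7299332509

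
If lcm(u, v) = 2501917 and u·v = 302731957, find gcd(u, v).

From gcd × lcm = uv: gcd = 302731957 / 2501917 = 121.

121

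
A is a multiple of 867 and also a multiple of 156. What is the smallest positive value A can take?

45084

gcd first: 867 = 5·156 + 87; 156 = 1·87 + 69; 87 = 1·69 + 18; 69 = 3·18 + 15; 18 = 1·15 + 3; 15 = 5·3 + 0 → gcd = 3
lcm = 867·156/gcd = 135252/3 = 45084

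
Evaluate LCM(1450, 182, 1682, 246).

470665650

lcm(1450, 182) = 1450·182/gcd = 263900/2 = 131950
lcm(131950, 1682) = 131950·1682/gcd = 221939900/58 = 3826550
lcm(3826550, 246) = 3826550·246/gcd = 941331300/2 = 470665650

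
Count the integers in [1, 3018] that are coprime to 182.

1194

Prime factors of 182: 2, 7, 13. Count integers ≤ 3018 divisible by none of them.
By inclusion–exclusion: 3018 − ⌊3018/2⌋ − ⌊3018/7⌋ − ⌊3018/13⌋ + ⌊3018/14⌋ + ⌊3018/26⌋ + ⌊3018/91⌋ − ⌊3018/182⌋ = 1194.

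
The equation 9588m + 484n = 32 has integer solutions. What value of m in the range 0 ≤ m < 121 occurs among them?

47

Euclid: 9588 = 19·484 + 392; 484 = 1·392 + 92; 392 = 4·92 + 24; 92 = 3·24 + 20; 24 = 1·20 + 4; 20 = 5·4 + 0 → gcd = 4; 32 = 4·8.
Back-substitution yields 9588·(21) + 484·(-416) = 4, so one solution is m = 21·8 = 168, n = -416·8 = -3328.
Solutions in m differ by 484/4 = 121; the one in [0, 121) is 168 mod 121 = 47.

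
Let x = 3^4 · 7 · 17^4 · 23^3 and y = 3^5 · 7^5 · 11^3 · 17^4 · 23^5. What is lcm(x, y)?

max exponent per prime: 3^5 · 7^5 · 11^3 · 17^4 · 23^5 = 2922196355294263809993

2922196355294263809993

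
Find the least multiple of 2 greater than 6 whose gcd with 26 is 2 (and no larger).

gcd(x, 26) = 2 forces 2 | x; write x = 2s. Then gcd(2s, 2·13) = 2·gcd(s, 13), so need gcd(s, 13) = 1.
2s > 6 gives s ≥ 4. The least s ≥ 4 coprime to 13 is 4, so x = 2·4 = 8.

8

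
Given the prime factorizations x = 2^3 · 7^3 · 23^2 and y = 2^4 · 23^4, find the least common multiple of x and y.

1535767408

max exponent per prime: 2^4 · 7^3 · 23^4 = 1535767408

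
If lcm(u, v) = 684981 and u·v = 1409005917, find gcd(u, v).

2057

gcd·lcm = product, so gcd = 1409005917/684981 = 2057.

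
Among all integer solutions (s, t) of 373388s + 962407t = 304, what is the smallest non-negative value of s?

Euclid: 962407 = 2·373388 + 215631; 373388 = 1·215631 + 157757; 215631 = 1·157757 + 57874; 157757 = 2·57874 + 42009; 57874 = 1·42009 + 15865; 42009 = 2·15865 + 10279; 15865 = 1·10279 + 5586; 10279 = 1·5586 + 4693; 5586 = 1·4693 + 893; 4693 = 5·893 + 228; 893 = 3·228 + 209; 228 = 1·209 + 19; 209 = 11·19 + 0 → gcd = 19; 304 = 19·16.
Back-substitution yields 373388·(4307) + 962407·(-1671) = 19, so one solution is s = 4307·16 = 68912, t = -1671·16 = -26736.
Solutions in s differ by 962407/19 = 50653; the one in [0, 50653) is 68912 mod 50653 = 18259.

18259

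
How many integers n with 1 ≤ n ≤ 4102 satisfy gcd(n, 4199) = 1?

4199 = 13·17·19. Inclusion–exclusion on these primes:
4102 − ⌊4102/13⌋ − ⌊4102/17⌋ − ⌊4102/19⌋ + ⌊4102/221⌋ + ⌊4102/247⌋ + ⌊4102/323⌋ − ⌊4102/4199⌋ = 3377

3377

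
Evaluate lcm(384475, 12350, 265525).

384475 = 5² · 7 · 13³; 12350 = 2 · 5² · 13 · 19; 265525 = 5² · 13 · 19 · 43
lcm takes max exponent of each prime: 2 · 5² · 7 · 13³ · 19 · 43 = 628232150

628232150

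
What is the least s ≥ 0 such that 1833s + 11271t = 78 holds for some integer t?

246

Euclid: 11271 = 6·1833 + 273; 1833 = 6·273 + 195; 273 = 1·195 + 78; 195 = 2·78 + 39; 78 = 2·39 + 0 → gcd = 39; 78 = 39·2.
Back-substitution yields 1833·(123) + 11271·(-20) = 39, so one solution is s = 123·2 = 246, t = -20·2 = -40.
Solutions in s differ by 11271/39 = 289; the one in [0, 289) is 246 mod 289 = 246.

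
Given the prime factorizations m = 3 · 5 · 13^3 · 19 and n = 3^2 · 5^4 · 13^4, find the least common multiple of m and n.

max exponent per prime: 3^2 · 5^4 · 13^4 · 19 = 3052456875

3052456875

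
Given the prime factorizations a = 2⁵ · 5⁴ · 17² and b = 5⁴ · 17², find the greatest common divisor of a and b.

180625

min exponent per shared prime: 5⁴ · 17² = 180625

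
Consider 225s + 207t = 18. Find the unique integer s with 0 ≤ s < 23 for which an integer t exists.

Euclid: 225 = 1·207 + 18; 207 = 11·18 + 9; 18 = 2·9 + 0 → gcd = 9; 18 = 9·2.
Back-substitution yields 225·(-11) + 207·(12) = 9, so one solution is s = -11·2 = -22, t = 12·2 = 24.
Solutions in s differ by 207/9 = 23; the one in [0, 23) is -22 mod 23 = 1.

1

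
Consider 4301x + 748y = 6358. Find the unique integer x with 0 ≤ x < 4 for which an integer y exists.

2

Euclid: 4301 = 5·748 + 561; 748 = 1·561 + 187; 561 = 3·187 + 0 → gcd = 187; 6358 = 187·34.
Back-substitution yields 4301·(-1) + 748·(6) = 187, so one solution is x = -1·34 = -34, y = 6·34 = 204.
Solutions in x differ by 748/187 = 4; the one in [0, 4) is -34 mod 4 = 2.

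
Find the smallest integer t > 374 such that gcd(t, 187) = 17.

gcd(t, 187) = 17 forces 17 | t; write t = 17s. Then gcd(17s, 17·11) = 17·gcd(s, 11), so need gcd(s, 11) = 1.
17s > 374 gives s ≥ 23. The least s ≥ 23 coprime to 11 is 23, so t = 17·23 = 391.

391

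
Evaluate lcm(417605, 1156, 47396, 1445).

lcm(417605, 1156) = 417605·1156/gcd = 482751380/289 = 1670420
lcm(1670420, 47396) = 1670420·47396/gcd = 79171226320/1156 = 68487220
lcm(68487220, 1445) = 68487220·1445/gcd = 98964032900/1445 = 68487220

68487220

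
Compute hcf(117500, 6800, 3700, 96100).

100

117500 = 2² · 5⁴ · 47; 6800 = 2⁴ · 5² · 17; 3700 = 2² · 5² · 37; 96100 = 2² · 5² · 31²
gcd takes min exponent of each prime: 2² · 5² = 100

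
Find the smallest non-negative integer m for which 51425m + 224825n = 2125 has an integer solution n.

411

Reduce mod 224825: 51425m ≡ 2125 (mod 224825). With g = gcd(51425, 224825) = 425 dividing 2125, divide through: 121m ≡ 5 (mod 529).
Since gcd(121, 529) = 1, m ≡ 5·(121)⁻¹ ≡ 411 (mod 529). Smallest non-negative: 411.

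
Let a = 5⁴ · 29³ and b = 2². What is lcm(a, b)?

60972500

max exponent per prime: 2² · 5⁴ · 29³ = 60972500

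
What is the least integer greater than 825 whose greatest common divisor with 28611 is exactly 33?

858

28611 = 33·867. Any t with gcd(t, 28611) = 33 is a multiple of 33, say 33s, with s coprime to 867.
Need s > 825/33, so s ≥ 26. First s ≥ 26 with gcd(s, 867) = 1 is s = 26. Thus t = 33·26 = 858.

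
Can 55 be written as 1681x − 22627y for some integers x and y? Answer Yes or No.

Yes

By Bézout, 1681x − 22627y = 55 has integer solutions iff gcd(1681, 22627) | 55.
Euclid: 22627 = 13·1681 + 774; 1681 = 2·774 + 133; 774 = 5·133 + 109; 133 = 1·109 + 24; 109 = 4·24 + 13; 24 = 1·13 + 11; 13 = 1·11 + 2; 11 = 5·2 + 1; 2 = 2·1 + 0. gcd = 1; 55 mod 1 = 0. Yes.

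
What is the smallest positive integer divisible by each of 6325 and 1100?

25300

gcd first: 6325 = 5·1100 + 825; 1100 = 1·825 + 275; 825 = 3·275 + 0 → gcd = 275
lcm = 6325·1100/gcd = 6957500/275 = 25300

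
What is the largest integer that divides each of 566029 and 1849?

1

566029 = 19 · 31³
1849 = 43²
Common: 1 = 1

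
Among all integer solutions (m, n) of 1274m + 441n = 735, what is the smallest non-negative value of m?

Euclid: 1274 = 2·441 + 392; 441 = 1·392 + 49; 392 = 8·49 + 0 → gcd = 49; 735 = 49·15.
Back-substitution yields 1274·(-1) + 441·(3) = 49, so one solution is m = -1·15 = -15, n = 3·15 = 45.
Solutions in m differ by 441/49 = 9; the one in [0, 9) is -15 mod 9 = 3.

3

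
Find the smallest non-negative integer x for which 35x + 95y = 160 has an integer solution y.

10

Euclid: 95 = 2·35 + 25; 35 = 1·25 + 10; 25 = 2·10 + 5; 10 = 2·5 + 0 → gcd = 5; 160 = 5·32.
Back-substitution yields 35·(-8) + 95·(3) = 5, so one solution is x = -8·32 = -256, y = 3·32 = 96.
Solutions in x differ by 95/5 = 19; the one in [0, 19) is -256 mod 19 = 10.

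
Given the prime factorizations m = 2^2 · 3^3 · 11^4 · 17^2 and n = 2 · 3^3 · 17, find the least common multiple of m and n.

456974892

max exponent per prime: 2^2 · 3^3 · 11^4 · 17^2 = 456974892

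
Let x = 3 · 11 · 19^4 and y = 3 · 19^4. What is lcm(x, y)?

4300593

max exponent per prime: 3 · 11 · 19^4 = 4300593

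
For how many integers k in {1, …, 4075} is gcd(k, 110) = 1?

Prime factors of 110: 2, 5, 11. Count integers ≤ 4075 divisible by none of them.
By inclusion–exclusion: 4075 − ⌊4075/2⌋ − ⌊4075/5⌋ − ⌊4075/11⌋ + ⌊4075/10⌋ + ⌊4075/22⌋ + ⌊4075/55⌋ − ⌊4075/110⌋ = 1482.

1482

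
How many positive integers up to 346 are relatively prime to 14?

148

Prime factors of 14: 2, 7. Count integers ≤ 346 divisible by none of them.
By inclusion–exclusion: 346 − ⌊346/2⌋ − ⌊346/7⌋ + ⌊346/14⌋ = 148.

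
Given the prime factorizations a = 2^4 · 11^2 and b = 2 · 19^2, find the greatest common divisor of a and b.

min exponent per shared prime: 2 = 2

2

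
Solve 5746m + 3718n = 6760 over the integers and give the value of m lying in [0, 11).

7

gcd(5746, 3718) = 338 (Euclid: 5746 = 1·3718 + 2028; 3718 = 1·2028 + 1690; 2028 = 1·1690 + 338; 1690 = 5·338 + 0), and 338 | 6760.
Extended Euclid: 5746·(2) + 3718·(-3) = 338. Scale by 20: m₀ = 40.
General solution m = m₀ + 11t; reducing mod 11 gives m = 7 (and n = -9).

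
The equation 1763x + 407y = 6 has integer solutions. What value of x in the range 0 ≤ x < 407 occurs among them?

Reduce mod 407: 1763x ≡ 6 (mod 407). With g = gcd(1763, 407) = 1 dividing 6, divide through: 1763x ≡ 6 (mod 407).
Since gcd(1763, 407) = 1, x ≡ 6·(1763)⁻¹ ≡ 398 (mod 407). Smallest non-negative: 398.

398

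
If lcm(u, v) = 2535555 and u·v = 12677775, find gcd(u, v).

From gcd × lcm = uv: gcd = 12677775 / 2535555 = 5.

5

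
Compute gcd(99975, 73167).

3

Euclid: 99975 = 1·73167 + 26808; 73167 = 2·26808 + 19551; 26808 = 1·19551 + 7257; 19551 = 2·7257 + 5037; 7257 = 1·5037 + 2220; 5037 = 2·2220 + 597; 2220 = 3·597 + 429; 597 = 1·429 + 168; 429 = 2·168 + 93; 168 = 1·93 + 75; 93 = 1·75 + 18; 75 = 4·18 + 3; 18 = 6·3 + 0. Last nonzero remainder: 3.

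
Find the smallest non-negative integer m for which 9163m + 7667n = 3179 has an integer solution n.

38

Reduce mod 7667: 9163m ≡ 3179 (mod 7667). With g = gcd(9163, 7667) = 187 dividing 3179, divide through: 49m ≡ 17 (mod 41).
Since gcd(49, 41) = 1, m ≡ 17·(49)⁻¹ ≡ 38 (mod 41). Smallest non-negative: 38.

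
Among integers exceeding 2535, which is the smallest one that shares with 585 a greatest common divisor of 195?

2730

gcd(t, 585) = 195 forces 195 | t; write t = 195s. Then gcd(195s, 195·3) = 195·gcd(s, 3), so need gcd(s, 3) = 1.
195s > 2535 gives s ≥ 14. The least s ≥ 14 coprime to 3 is 14, so t = 195·14 = 2730.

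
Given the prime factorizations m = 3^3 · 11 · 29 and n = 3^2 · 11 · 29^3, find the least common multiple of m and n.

max exponent per prime: 3^3 · 11 · 29^3 = 7243533

7243533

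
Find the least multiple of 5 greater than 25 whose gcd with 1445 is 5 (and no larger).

30

gcd(x, 1445) = 5 forces 5 | x; write x = 5s. Then gcd(5s, 5·289) = 5·gcd(s, 289), so need gcd(s, 289) = 1.
5s > 25 gives s ≥ 6. The least s ≥ 6 coprime to 289 is 6, so x = 5·6 = 30.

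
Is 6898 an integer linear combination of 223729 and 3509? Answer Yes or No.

No

gcd(223729, 3509): 223729 = 63·3509 + 2662; 3509 = 1·2662 + 847; 2662 = 3·847 + 121; 847 = 7·121 + 0 → 121
121 does not divide 6898, so a solution does not exist.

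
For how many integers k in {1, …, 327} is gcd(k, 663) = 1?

189

Prime factors of 663: 3, 13, 17. Count integers ≤ 327 divisible by none of them.
By inclusion–exclusion: 327 − ⌊327/3⌋ − ⌊327/13⌋ − ⌊327/17⌋ + ⌊327/39⌋ + ⌊327/51⌋ + ⌊327/221⌋ − ⌊327/663⌋ = 189.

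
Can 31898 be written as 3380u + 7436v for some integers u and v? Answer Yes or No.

No

By Bézout, 3380u + 7436v = 31898 has integer solutions iff gcd(3380, 7436) | 31898.
Euclid: 7436 = 2·3380 + 676; 3380 = 5·676 + 0. gcd = 676; 31898 mod 676 = 126. No.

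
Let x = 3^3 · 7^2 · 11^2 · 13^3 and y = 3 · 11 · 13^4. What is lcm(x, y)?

max exponent per prime: 3^3 · 7^2 · 11^2 · 13^4 = 4572130563

4572130563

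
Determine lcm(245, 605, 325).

1926925

lcm(245, 605) = 245·605/gcd = 148225/5 = 29645
lcm(29645, 325) = 29645·325/gcd = 9634625/5 = 1926925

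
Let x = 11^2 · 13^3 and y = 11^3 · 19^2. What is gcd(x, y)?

121

min exponent per shared prime: 11^2 = 121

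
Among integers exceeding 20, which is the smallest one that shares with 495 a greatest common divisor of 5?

gcd(m, 495) = 5 forces 5 | m; write m = 5s. Then gcd(5s, 5·99) = 5·gcd(s, 99), so need gcd(s, 99) = 1.
5s > 20 gives s ≥ 5. The least s ≥ 5 coprime to 99 is 5, so m = 5·5 = 25.

25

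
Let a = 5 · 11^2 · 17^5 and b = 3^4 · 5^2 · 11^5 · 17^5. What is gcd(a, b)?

859013485

min exponent per shared prime: 5 · 11^2 · 17^5 = 859013485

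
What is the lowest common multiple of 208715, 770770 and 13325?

208715 = 5 · 13³ · 19; 770770 = 2 · 5 · 7² · 11² · 13; 13325 = 5² · 13 · 41
lcm takes max exponent of each prime: 2 · 5² · 7² · 11² · 13³ · 19 · 41 = 507363206350

507363206350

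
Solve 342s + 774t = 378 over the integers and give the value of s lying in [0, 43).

gcd(342, 774) = 18 (Euclid: 774 = 2·342 + 90; 342 = 3·90 + 72; 90 = 1·72 + 18; 72 = 4·18 + 0), and 18 | 378.
Extended Euclid: 342·(-9) + 774·(4) = 18. Scale by 21: s₀ = -189.
General solution s = s₀ + 43k; reducing mod 43 gives s = 26 (and t = -11).

26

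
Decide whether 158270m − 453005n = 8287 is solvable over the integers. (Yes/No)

gcd(158270, 453005): 453005 = 2·158270 + 136465; 158270 = 1·136465 + 21805; 136465 = 6·21805 + 5635; 21805 = 3·5635 + 4900; 5635 = 1·4900 + 735; 4900 = 6·735 + 490; 735 = 1·490 + 245; 490 = 2·245 + 0 → 245
245 does not divide 8287, so a solution does not exist.

No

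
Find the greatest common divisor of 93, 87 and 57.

gcd(93, 87): 93 = 1·87 + 6; 87 = 14·6 + 3; 6 = 2·3 + 0 → 3
gcd(3, 57): 57 = 19·3 + 0 → 3

3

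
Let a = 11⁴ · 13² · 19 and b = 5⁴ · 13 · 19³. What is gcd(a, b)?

min exponent per shared prime: 13 · 19 = 247

247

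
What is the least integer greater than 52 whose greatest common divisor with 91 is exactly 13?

gcd(k, 91) = 13 forces 13 | k; write k = 13s. Then gcd(13s, 13·7) = 13·gcd(s, 7), so need gcd(s, 7) = 1.
13s > 52 gives s ≥ 5. The least s ≥ 5 coprime to 7 is 5, so k = 13·5 = 65.

65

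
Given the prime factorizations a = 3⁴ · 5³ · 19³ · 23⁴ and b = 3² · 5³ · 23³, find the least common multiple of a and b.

19434222867375

max exponent per prime: 3⁴ · 5³ · 19³ · 23⁴ = 19434222867375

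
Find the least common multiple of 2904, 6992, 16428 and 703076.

2904 = 2³ · 3 · 11²; 6992 = 2⁴ · 19 · 23; 16428 = 2² · 3 · 37²; 703076 = 2² · 11 · 19 · 29²
lcm takes max exponent of each prime: 2⁴ · 3 · 11² · 19 · 23 · 29² · 37² = 2922183529584

2922183529584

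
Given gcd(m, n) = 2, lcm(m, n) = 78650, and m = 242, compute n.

650

Using mn = gcd(m,n)·lcm(m,n) = 2·78650 = 157300, we get n = 157300/242 = 650.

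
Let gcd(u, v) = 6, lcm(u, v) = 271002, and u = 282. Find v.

u·v = gcd·lcm = 6·271002 = 1626012, so v = 1626012/282 = 5766.

5766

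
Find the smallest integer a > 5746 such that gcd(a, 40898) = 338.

6084

40898 = 338·121. Any a with gcd(a, 40898) = 338 is a multiple of 338, say 338s, with s coprime to 121.
Need s > 5746/338, so s ≥ 18. First s ≥ 18 with gcd(s, 121) = 1 is s = 18. Thus a = 338·18 = 6084.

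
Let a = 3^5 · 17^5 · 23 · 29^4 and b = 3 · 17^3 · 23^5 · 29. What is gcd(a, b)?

min exponent per shared prime: 3 · 17^3 · 23 · 29 = 9830913

9830913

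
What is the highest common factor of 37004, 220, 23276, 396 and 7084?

44

gcd(37004, 220): 37004 = 168·220 + 44; 220 = 5·44 + 0 → 44
gcd(44, 23276): 23276 = 529·44 + 0 → 44
gcd(44, 396): 396 = 9·44 + 0 → 44
gcd(44, 7084): 7084 = 161·44 + 0 → 44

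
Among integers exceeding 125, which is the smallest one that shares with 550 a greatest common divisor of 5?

Multiples of 5 above 125: 5·26, 5·27, … . Need the cofactor coprime to 550/5 = 110.
Checking s = 26, 27, … the first with gcd(s, 110) = 1 is s = 27, giving 135.

135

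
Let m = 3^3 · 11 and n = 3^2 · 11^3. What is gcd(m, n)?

99

min exponent per shared prime: 3^2 · 11 = 99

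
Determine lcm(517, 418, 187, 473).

517 = 11 · 47; 418 = 2 · 11 · 19; 187 = 11 · 17; 473 = 11 · 43
lcm takes max exponent of each prime: 2 · 11 · 17 · 19 · 43 · 47 = 14361226

14361226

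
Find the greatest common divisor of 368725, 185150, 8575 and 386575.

368725 = 5² · 7³ · 43; 185150 = 2 · 5² · 7 · 23²; 8575 = 5² · 7³; 386575 = 5² · 7 · 47²
gcd takes min exponent of each prime: 5² · 7 = 175

175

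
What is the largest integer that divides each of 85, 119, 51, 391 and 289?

gcd(85, 119): 119 = 1·85 + 34; 85 = 2·34 + 17; 34 = 2·17 + 0 → 17
gcd(17, 51): 51 = 3·17 + 0 → 17
gcd(17, 391): 391 = 23·17 + 0 → 17
gcd(17, 289): 289 = 17·17 + 0 → 17

17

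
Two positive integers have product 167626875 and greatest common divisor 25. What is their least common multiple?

gcd·lcm = product, so lcm = 167626875/25 = 6705075.

6705075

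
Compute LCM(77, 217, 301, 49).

lcm(77, 217) = 77·217/gcd = 16709/7 = 2387
lcm(2387, 301) = 2387·301/gcd = 718487/7 = 102641
lcm(102641, 49) = 102641·49/gcd = 5029409/7 = 718487

718487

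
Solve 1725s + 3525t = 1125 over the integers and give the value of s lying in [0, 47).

Euclid: 3525 = 2·1725 + 75; 1725 = 23·75 + 0 → gcd = 75; 1125 = 75·15.
Back-substitution yields 1725·(-2) + 3525·(1) = 75, so one solution is s = -2·15 = -30, t = 1·15 = 15.
Solutions in s differ by 3525/75 = 47; the one in [0, 47) is -30 mod 47 = 17.

17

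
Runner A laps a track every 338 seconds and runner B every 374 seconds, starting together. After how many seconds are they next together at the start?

338 = 2 · 13²; 374 = 2 · 11 · 17
max exponents: 2 · 11 · 13² · 17 = 63206

63206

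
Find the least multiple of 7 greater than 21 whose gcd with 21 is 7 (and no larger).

21 = 7·3. Any m with gcd(m, 21) = 7 is a multiple of 7, say 7s, with s coprime to 3.
Need s > 21/7, so s ≥ 4. First s ≥ 4 with gcd(s, 3) = 1 is s = 4. Thus m = 7·4 = 28.

28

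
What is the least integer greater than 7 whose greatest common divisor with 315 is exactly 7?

14

315 = 7·45. Any k with gcd(k, 315) = 7 is a multiple of 7, say 7s, with s coprime to 45.
Need s > 7/7, so s ≥ 2. First s ≥ 2 with gcd(s, 45) = 1 is s = 2. Thus k = 7·2 = 14.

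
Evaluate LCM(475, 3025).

475 = 5² · 19; 3025 = 5² · 11²
max exponents: 5² · 11² · 19 = 57475

57475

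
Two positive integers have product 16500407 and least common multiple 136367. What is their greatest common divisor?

From gcd × lcm = mn: gcd = 16500407 / 136367 = 121.

121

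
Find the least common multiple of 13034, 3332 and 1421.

12851524

13034 = 2 · 7³ · 19; 3332 = 2² · 7² · 17; 1421 = 7² · 29
lcm takes max exponent of each prime: 2² · 7³ · 17 · 19 · 29 = 12851524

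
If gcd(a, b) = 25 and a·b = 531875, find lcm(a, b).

21275

gcd·lcm = product, so lcm = 531875/25 = 21275.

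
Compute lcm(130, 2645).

130 = 2 · 5 · 13; 2645 = 5 · 23²
max exponents: 2 · 5 · 13 · 23² = 68770

68770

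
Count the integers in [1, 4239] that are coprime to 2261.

2261 = 7·17·19. Inclusion–exclusion on these primes:
4239 − ⌊4239/7⌋ − ⌊4239/17⌋ − ⌊4239/19⌋ + ⌊4239/119⌋ + ⌊4239/133⌋ + ⌊4239/323⌋ − ⌊4239/2261⌋ = 3240

3240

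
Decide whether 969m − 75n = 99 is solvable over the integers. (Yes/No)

gcd(969, 75): 969 = 12·75 + 69; 75 = 1·69 + 6; 69 = 11·6 + 3; 6 = 2·3 + 0 → 3
3 divides 99, so a solution exists.

Yes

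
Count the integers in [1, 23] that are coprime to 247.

21

Prime factors of 247: 13, 19. Count integers ≤ 23 divisible by none of them.
By inclusion–exclusion: 23 − ⌊23/13⌋ − ⌊23/19⌋ + ⌊23/247⌋ = 21.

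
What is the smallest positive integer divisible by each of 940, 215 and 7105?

940 = 2² · 5 · 47; 215 = 5 · 43; 7105 = 5 · 7² · 29
lcm takes max exponent of each prime: 2² · 5 · 7² · 29 · 43 · 47 = 57436820

57436820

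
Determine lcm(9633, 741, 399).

9633 = 3 · 13² · 19; 741 = 3 · 13 · 19; 399 = 3 · 7 · 19
lcm takes max exponent of each prime: 3 · 7 · 13² · 19 = 67431

67431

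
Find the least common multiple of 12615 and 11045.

27866535

gcd first: 12615 = 1·11045 + 1570; 11045 = 7·1570 + 55; 1570 = 28·55 + 30; 55 = 1·30 + 25; 30 = 1·25 + 5; 25 = 5·5 + 0 → gcd = 5
lcm = 12615·11045/gcd = 139332675/5 = 27866535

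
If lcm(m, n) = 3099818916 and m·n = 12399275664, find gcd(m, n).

gcd·lcm = product, so gcd = 12399275664/3099818916 = 4.

4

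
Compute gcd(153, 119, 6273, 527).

17

153 = 3² · 17; 119 = 7 · 17; 6273 = 3² · 17 · 41; 527 = 17 · 31
gcd takes min exponent of each prime: 17 = 17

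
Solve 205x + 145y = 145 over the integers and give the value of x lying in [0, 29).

Reduce mod 145: 205x ≡ 145 (mod 145). With g = gcd(205, 145) = 5 dividing 145, divide through: 41x ≡ 29 (mod 29).
Since gcd(41, 29) = 1, x ≡ 29·(41)⁻¹ ≡ 0 (mod 29). Smallest non-negative: 0.

0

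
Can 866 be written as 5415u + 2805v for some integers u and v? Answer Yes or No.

gcd(5415, 2805): 5415 = 1·2805 + 2610; 2805 = 1·2610 + 195; 2610 = 13·195 + 75; 195 = 2·75 + 45; 75 = 1·45 + 30; 45 = 1·30 + 15; 30 = 2·15 + 0 → 15
15 does not divide 866, so a solution does not exist.

No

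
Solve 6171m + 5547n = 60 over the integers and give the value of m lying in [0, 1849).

gcd(6171, 5547) = 3 (Euclid: 6171 = 1·5547 + 624; 5547 = 8·624 + 555; 624 = 1·555 + 69; 555 = 8·69 + 3; 69 = 23·3 + 0), and 3 | 60.
Extended Euclid: 6171·(-80) + 5547·(89) = 3. Scale by 20: m₀ = -1600.
General solution m = m₀ + 1849t; reducing mod 1849 gives m = 249 (and n = -277).

249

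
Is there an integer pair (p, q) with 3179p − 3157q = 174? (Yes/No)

No

By Bézout, 3179p − 3157q = 174 has integer solutions iff gcd(3179, 3157) | 174.
Euclid: 3179 = 1·3157 + 22; 3157 = 143·22 + 11; 22 = 2·11 + 0. gcd = 11; 174 mod 11 = 9. No.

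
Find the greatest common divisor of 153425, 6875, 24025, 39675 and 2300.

gcd(153425, 6875): 153425 = 22·6875 + 2175; 6875 = 3·2175 + 350; 2175 = 6·350 + 75; 350 = 4·75 + 50; 75 = 1·50 + 25; 50 = 2·25 + 0 → 25
gcd(25, 24025): 24025 = 961·25 + 0 → 25
gcd(25, 39675): 39675 = 1587·25 + 0 → 25
gcd(25, 2300): 2300 = 92·25 + 0 → 25

25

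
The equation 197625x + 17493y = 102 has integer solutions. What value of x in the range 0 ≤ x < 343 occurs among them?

74

Euclid: 197625 = 11·17493 + 5202; 17493 = 3·5202 + 1887; 5202 = 2·1887 + 1428; 1887 = 1·1428 + 459; 1428 = 3·459 + 51; 459 = 9·51 + 0 → gcd = 51; 102 = 51·2.
Back-substitution yields 197625·(37) + 17493·(-418) = 51, so one solution is x = 37·2 = 74, y = -418·2 = -836.
Solutions in x differ by 17493/51 = 343; the one in [0, 343) is 74 mod 343 = 74.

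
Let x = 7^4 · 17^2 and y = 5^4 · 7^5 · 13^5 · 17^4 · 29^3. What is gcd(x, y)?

min exponent per shared prime: 7^4 · 17^2 = 693889

693889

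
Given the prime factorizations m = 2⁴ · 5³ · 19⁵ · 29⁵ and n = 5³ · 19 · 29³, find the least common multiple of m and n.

max exponent per prime: 2⁴ · 5³ · 19⁵ · 29⁵ = 101575271055502000

101575271055502000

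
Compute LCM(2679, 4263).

3806859

2679 = 3 · 19 · 47; 4263 = 3 · 7² · 29
max exponents: 3 · 7² · 19 · 29 · 47 = 3806859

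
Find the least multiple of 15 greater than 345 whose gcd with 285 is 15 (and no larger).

285 = 15·19. Any m with gcd(m, 285) = 15 is a multiple of 15, say 15s, with s coprime to 19.
Need s > 345/15, so s ≥ 24. First s ≥ 24 with gcd(s, 19) = 1 is s = 24. Thus m = 15·24 = 360.

360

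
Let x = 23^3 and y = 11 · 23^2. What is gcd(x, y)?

min exponent per shared prime: 23^2 = 529

529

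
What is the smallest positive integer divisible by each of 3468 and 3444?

3468 = 2² · 3 · 17²; 3444 = 2² · 3 · 7 · 41
max exponents: 2² · 3 · 7 · 17² · 41 = 995316

995316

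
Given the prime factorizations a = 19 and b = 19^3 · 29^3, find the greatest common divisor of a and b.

min exponent per shared prime: 19 = 19

19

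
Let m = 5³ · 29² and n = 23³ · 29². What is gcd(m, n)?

min exponent per shared prime: 29² = 841

841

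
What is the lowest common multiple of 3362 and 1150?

1933150

3362 = 2 · 41²; 1150 = 2 · 5² · 23
max exponents: 2 · 5² · 23 · 41² = 1933150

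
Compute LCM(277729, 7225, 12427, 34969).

277729 = 17² · 31²; 7225 = 5² · 17²; 12427 = 17² · 43; 34969 = 11² · 17²
lcm takes max exponent of each prime: 5² · 11² · 17² · 31² · 43 = 36125599675

36125599675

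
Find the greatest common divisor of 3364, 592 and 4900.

4

gcd(3364, 592): 3364 = 5·592 + 404; 592 = 1·404 + 188; 404 = 2·188 + 28; 188 = 6·28 + 20; 28 = 1·20 + 8; 20 = 2·8 + 4; 8 = 2·4 + 0 → 4
gcd(4, 4900): 4900 = 1225·4 + 0 → 4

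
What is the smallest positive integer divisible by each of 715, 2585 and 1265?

lcm(715, 2585) = 715·2585/gcd = 1848275/55 = 33605
lcm(33605, 1265) = 33605·1265/gcd = 42510325/55 = 772915

772915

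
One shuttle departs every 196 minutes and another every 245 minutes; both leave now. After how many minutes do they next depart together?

980

gcd first: 245 = 1·196 + 49; 196 = 4·49 + 0 → gcd = 49
lcm = 196·245/gcd = 48020/49 = 980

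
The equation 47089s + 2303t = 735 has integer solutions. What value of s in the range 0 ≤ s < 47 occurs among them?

Reduce mod 2303: 47089s ≡ 735 (mod 2303). With g = gcd(47089, 2303) = 49 dividing 735, divide through: 961s ≡ 15 (mod 47).
Since gcd(961, 47) = 1, s ≡ 15·(961)⁻¹ ≡ 41 (mod 47). Smallest non-negative: 41.

41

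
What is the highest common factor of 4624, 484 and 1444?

4

gcd(4624, 484): 4624 = 9·484 + 268; 484 = 1·268 + 216; 268 = 1·216 + 52; 216 = 4·52 + 8; 52 = 6·8 + 4; 8 = 2·4 + 0 → 4
gcd(4, 1444): 1444 = 361·4 + 0 → 4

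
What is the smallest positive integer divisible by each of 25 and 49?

1225

25 = 5²; 49 = 7²
max exponents: 5² · 7² = 1225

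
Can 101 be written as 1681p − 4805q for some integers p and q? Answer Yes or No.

By Bézout, 1681p − 4805q = 101 has integer solutions iff gcd(1681, 4805) | 101.
Euclid: 4805 = 2·1681 + 1443; 1681 = 1·1443 + 238; 1443 = 6·238 + 15; 238 = 15·15 + 13; 15 = 1·13 + 2; 13 = 6·2 + 1; 2 = 2·1 + 0. gcd = 1; 101 mod 1 = 0. Yes.

Yes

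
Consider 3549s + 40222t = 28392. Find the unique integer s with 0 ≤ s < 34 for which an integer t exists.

Euclid: 40222 = 11·3549 + 1183; 3549 = 3·1183 + 0 → gcd = 1183; 28392 = 1183·24.
Back-substitution yields 3549·(-11) + 40222·(1) = 1183, so one solution is s = -11·24 = -264, t = 1·24 = 24.
Solutions in s differ by 40222/1183 = 34; the one in [0, 34) is -264 mod 34 = 8.

8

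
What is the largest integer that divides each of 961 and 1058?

Euclid: 1058 = 1·961 + 97; 961 = 9·97 + 88; 97 = 1·88 + 9; 88 = 9·9 + 7; 9 = 1·7 + 2; 7 = 3·2 + 1; 2 = 2·1 + 0. Last nonzero remainder: 1.

1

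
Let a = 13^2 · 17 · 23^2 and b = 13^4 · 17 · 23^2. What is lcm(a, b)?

max exponent per prime: 13^4 · 17 · 23^2 = 256849073

256849073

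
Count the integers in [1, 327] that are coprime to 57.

Prime factors of 57: 3, 19. Count integers ≤ 327 divisible by none of them.
By inclusion–exclusion: 327 − ⌊327/3⌋ − ⌊327/19⌋ + ⌊327/57⌋ = 206.

206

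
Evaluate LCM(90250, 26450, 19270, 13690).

125947063261750

lcm(90250, 26450) = 90250·26450/gcd = 2387112500/50 = 47742250
lcm(47742250, 19270) = 47742250·19270/gcd = 919993157500/10 = 91999315750
lcm(91999315750, 13690) = 91999315750·13690/gcd = 1259470632617500/10 = 125947063261750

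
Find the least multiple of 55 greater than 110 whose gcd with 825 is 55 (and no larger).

220

825 = 55·15. Any k with gcd(k, 825) = 55 is a multiple of 55, say 55s, with s coprime to 15.
Need s > 110/55, so s ≥ 3. First s ≥ 3 with gcd(s, 15) = 1 is s = 4. Thus k = 55·4 = 220.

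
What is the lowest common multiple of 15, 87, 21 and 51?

15 = 3 · 5; 87 = 3 · 29; 21 = 3 · 7; 51 = 3 · 17
lcm takes max exponent of each prime: 3 · 5 · 7 · 17 · 29 = 51765

51765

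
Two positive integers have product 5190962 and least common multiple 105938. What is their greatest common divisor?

From gcd × lcm = uv: gcd = 5190962 / 105938 = 49.

49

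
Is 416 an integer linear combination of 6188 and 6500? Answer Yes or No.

By Bézout, 6188s − 6500t = 416 has integer solutions iff gcd(6188, 6500) | 416.
Euclid: 6500 = 1·6188 + 312; 6188 = 19·312 + 260; 312 = 1·260 + 52; 260 = 5·52 + 0. gcd = 52; 416 mod 52 = 0. Yes.

Yes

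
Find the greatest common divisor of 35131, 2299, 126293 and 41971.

19

gcd(35131, 2299): 35131 = 15·2299 + 646; 2299 = 3·646 + 361; 646 = 1·361 + 285; 361 = 1·285 + 76; 285 = 3·76 + 57; 76 = 1·57 + 19; 57 = 3·19 + 0 → 19
gcd(19, 126293): 126293 = 6647·19 + 0 → 19
gcd(19, 41971): 41971 = 2209·19 + 0 → 19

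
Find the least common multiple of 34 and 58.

34 = 2 · 17; 58 = 2 · 29
max exponents: 2 · 17 · 29 = 986

986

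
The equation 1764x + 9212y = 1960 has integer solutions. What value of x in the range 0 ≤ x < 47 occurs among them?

22

Reduce mod 9212: 1764x ≡ 1960 (mod 9212). With g = gcd(1764, 9212) = 196 dividing 1960, divide through: 9x ≡ 10 (mod 47).
Since gcd(9, 47) = 1, x ≡ 10·(9)⁻¹ ≡ 22 (mod 47). Smallest non-negative: 22.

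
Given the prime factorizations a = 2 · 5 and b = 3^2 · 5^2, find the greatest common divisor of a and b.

min exponent per shared prime: 5 = 5

5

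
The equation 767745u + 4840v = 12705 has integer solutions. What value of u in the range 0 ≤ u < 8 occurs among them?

1

Reduce mod 4840: 767745u ≡ 12705 (mod 4840). With g = gcd(767745, 4840) = 605 dividing 12705, divide through: 1269u ≡ 21 (mod 8).
Since gcd(1269, 8) = 1, u ≡ 21·(1269)⁻¹ ≡ 1 (mod 8). Smallest non-negative: 1.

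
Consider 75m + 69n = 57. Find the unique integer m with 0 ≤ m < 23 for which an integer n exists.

Euclid: 75 = 1·69 + 6; 69 = 11·6 + 3; 6 = 2·3 + 0 → gcd = 3; 57 = 3·19.
Back-substitution yields 75·(-11) + 69·(12) = 3, so one solution is m = -11·19 = -209, n = 12·19 = 228.
Solutions in m differ by 69/3 = 23; the one in [0, 23) is -209 mod 23 = 21.

21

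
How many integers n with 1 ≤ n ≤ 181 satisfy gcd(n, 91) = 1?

Prime factors of 91: 7, 13. Count integers ≤ 181 divisible by none of them.
By inclusion–exclusion: 181 − ⌊181/7⌋ − ⌊181/13⌋ + ⌊181/91⌋ = 144.

144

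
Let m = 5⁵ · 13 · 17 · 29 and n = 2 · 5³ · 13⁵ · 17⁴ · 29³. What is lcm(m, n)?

max exponent per prime: 2 · 5⁵ · 13⁵ · 17⁴ · 29³ = 4727009314650106250

4727009314650106250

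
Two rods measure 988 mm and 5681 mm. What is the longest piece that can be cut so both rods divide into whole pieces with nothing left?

988 = 2² · 13 · 19
5681 = 13 · 19 · 23
Common: 13 · 19 = 247

247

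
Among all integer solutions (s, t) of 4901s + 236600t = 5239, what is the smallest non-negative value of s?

Euclid: 236600 = 48·4901 + 1352; 4901 = 3·1352 + 845; 1352 = 1·845 + 507; 845 = 1·507 + 338; 507 = 1·338 + 169; 338 = 2·169 + 0 → gcd = 169; 5239 = 169·31.
Back-substitution yields 4901·(-531) + 236600·(11) = 169, so one solution is s = -531·31 = -16461, t = 11·31 = 341.
Solutions in s differ by 236600/169 = 1400; the one in [0, 1400) is -16461 mod 1400 = 339.

339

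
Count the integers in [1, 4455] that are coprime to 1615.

3177

1615 = 5·17·19. Inclusion–exclusion on these primes:
4455 − ⌊4455/5⌋ − ⌊4455/17⌋ − ⌊4455/19⌋ + ⌊4455/85⌋ + ⌊4455/95⌋ + ⌊4455/323⌋ − ⌊4455/1615⌋ = 3177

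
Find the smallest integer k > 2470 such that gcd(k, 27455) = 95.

Multiples of 95 above 2470: 95·27, 95·28, … . Need the cofactor coprime to 27455/95 = 289.
Checking s = 27, 28, … the first with gcd(s, 289) = 1 is s = 27, giving 2565.

2565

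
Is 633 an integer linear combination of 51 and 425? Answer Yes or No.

gcd(51, 425): 425 = 8·51 + 17; 51 = 3·17 + 0 → 17
17 does not divide 633, so a solution does not exist.

No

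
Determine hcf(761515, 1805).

5

Euclid: 761515 = 421·1805 + 1610; 1805 = 1·1610 + 195; 1610 = 8·195 + 50; 195 = 3·50 + 45; 50 = 1·45 + 5; 45 = 9·5 + 0. Last nonzero remainder: 5.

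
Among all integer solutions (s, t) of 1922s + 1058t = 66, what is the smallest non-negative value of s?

136

Reduce mod 1058: 1922s ≡ 66 (mod 1058). With g = gcd(1922, 1058) = 2 dividing 66, divide through: 961s ≡ 33 (mod 529).
Since gcd(961, 529) = 1, s ≡ 33·(961)⁻¹ ≡ 136 (mod 529). Smallest non-negative: 136.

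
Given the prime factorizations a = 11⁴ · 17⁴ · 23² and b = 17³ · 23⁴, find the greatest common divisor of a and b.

2598977

min exponent per shared prime: 17³ · 23² = 2598977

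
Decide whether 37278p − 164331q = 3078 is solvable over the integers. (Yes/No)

Yes

By Bézout, 37278p − 164331q = 3078 has integer solutions iff gcd(37278, 164331) | 3078.
Euclid: 164331 = 4·37278 + 15219; 37278 = 2·15219 + 6840; 15219 = 2·6840 + 1539; 6840 = 4·1539 + 684; 1539 = 2·684 + 171; 684 = 4·171 + 0. gcd = 171; 3078 mod 171 = 0. Yes.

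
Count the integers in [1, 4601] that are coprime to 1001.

Prime factors of 1001: 7, 11, 13. Count integers ≤ 4601 divisible by none of them.
By inclusion–exclusion: 4601 − ⌊4601/7⌋ − ⌊4601/11⌋ − ⌊4601/13⌋ + ⌊4601/77⌋ + ⌊4601/91⌋ + ⌊4601/143⌋ − ⌊4601/1001⌋ = 3310.

3310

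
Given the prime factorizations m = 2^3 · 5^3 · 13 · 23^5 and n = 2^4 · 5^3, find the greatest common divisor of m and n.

1000

min exponent per shared prime: 2^3 · 5^3 = 1000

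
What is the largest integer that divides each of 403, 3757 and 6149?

13

403 = 13 · 31; 3757 = 13 · 17²; 6149 = 11 · 13 · 43
gcd takes min exponent of each prime: 13 = 13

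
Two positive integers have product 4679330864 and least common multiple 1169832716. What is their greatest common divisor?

4

gcd·lcm = product, so gcd = 4679330864/1169832716 = 4.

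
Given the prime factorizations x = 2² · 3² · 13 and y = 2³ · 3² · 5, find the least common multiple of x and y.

max exponent per prime: 2³ · 3² · 5 · 13 = 4680

4680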